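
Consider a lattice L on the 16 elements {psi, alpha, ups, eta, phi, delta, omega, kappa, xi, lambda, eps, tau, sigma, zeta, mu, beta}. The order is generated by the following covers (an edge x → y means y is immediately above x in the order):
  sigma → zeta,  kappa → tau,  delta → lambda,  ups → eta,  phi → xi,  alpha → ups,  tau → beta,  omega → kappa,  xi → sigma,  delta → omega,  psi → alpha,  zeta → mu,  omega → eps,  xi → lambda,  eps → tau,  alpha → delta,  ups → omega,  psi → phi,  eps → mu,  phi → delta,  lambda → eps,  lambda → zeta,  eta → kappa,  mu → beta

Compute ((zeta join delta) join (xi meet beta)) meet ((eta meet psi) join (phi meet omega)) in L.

zeta ∨ delta = zeta
xi ∧ beta = xi
zeta ∨ xi = zeta
eta ∧ psi = psi
phi ∧ omega = phi
psi ∨ phi = phi
zeta ∧ phi = phi

phi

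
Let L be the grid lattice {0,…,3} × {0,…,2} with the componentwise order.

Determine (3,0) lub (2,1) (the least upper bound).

(3,1)

In a product of chains, the join is componentwise max, giving (3,1).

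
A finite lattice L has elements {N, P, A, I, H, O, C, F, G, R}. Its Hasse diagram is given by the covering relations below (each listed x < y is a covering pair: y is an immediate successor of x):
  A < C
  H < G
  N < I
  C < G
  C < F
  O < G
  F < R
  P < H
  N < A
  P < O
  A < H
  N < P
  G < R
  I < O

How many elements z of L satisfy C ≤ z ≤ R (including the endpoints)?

4

The interval [C, R] = {C, F, G, R}, which has 4 elements.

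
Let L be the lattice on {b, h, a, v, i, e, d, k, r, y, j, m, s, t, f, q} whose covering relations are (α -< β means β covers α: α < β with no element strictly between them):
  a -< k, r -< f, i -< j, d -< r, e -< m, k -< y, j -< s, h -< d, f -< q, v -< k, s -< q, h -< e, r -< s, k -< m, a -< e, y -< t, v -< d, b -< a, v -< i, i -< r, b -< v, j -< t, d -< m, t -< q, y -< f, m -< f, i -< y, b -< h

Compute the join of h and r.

Common upper bounds of {h, r}: f, q, r, s.
The least among these is r.

r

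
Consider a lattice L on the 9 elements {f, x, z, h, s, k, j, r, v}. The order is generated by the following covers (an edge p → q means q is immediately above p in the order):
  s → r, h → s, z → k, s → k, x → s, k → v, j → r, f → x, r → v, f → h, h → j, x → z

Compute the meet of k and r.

Common lower bounds of {k, r}: f, h, s, x.
The greatest among these is s.

s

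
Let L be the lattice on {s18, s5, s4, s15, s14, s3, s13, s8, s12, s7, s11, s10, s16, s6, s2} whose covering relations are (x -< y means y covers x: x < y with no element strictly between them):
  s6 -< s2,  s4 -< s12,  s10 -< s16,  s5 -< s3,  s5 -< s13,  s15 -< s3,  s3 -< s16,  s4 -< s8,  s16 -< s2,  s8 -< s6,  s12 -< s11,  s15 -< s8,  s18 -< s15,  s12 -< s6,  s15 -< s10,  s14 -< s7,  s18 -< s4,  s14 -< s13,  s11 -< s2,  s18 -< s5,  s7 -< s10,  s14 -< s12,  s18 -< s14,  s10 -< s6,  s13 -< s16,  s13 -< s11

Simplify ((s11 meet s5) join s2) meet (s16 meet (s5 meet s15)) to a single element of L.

s11 ∧ s5 = s5
s5 ∨ s2 = s2
s5 ∧ s15 = s18
s16 ∧ s18 = s18
s2 ∧ s18 = s18

s18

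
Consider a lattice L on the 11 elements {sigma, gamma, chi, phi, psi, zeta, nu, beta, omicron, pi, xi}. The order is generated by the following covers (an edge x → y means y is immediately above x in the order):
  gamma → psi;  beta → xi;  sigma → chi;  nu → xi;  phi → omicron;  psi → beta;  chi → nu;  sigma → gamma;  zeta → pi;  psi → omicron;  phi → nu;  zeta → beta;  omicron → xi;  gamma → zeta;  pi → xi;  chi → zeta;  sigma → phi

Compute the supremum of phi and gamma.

omicron

Common upper bounds of {phi, gamma}: omicron, xi.
The least among these is omicron.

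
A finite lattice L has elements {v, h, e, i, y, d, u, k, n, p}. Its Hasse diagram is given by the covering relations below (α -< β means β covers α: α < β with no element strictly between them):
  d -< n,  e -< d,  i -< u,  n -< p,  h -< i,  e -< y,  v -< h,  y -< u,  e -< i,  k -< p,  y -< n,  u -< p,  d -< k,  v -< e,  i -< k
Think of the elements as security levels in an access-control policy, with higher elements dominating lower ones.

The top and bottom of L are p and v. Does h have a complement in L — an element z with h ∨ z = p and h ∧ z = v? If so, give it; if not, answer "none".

Need z with h ∨ z = p and h ∧ z = v.
Checking each element gives: n.

n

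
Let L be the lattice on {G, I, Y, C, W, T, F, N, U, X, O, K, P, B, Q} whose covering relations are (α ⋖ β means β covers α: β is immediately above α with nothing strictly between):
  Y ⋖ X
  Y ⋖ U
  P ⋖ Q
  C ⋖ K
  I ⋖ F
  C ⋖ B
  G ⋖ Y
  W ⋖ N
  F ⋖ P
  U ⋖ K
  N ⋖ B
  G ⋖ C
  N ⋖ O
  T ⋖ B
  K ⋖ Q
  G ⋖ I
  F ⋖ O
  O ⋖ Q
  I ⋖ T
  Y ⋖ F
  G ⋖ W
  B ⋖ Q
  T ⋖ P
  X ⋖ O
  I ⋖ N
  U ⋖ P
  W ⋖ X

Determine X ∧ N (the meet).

Common lower bounds of {X, N}: G, W.
The greatest among these is W.

W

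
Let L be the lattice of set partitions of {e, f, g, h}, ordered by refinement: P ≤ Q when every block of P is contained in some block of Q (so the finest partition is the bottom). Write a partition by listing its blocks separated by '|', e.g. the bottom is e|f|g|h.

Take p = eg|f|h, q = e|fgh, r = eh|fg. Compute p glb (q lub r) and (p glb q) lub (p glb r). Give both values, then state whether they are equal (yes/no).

q lub r = efgh, so p glb (q lub r) = eg|f|h glb efgh = eg|f|h.
p glb q = e|f|g|h and p glb r = e|f|g|h, so (p glb q) lub (p glb r) = e|f|g|h lub e|f|g|h = e|f|g|h.
Equal: no.

eg|f|h; e|f|g|h; no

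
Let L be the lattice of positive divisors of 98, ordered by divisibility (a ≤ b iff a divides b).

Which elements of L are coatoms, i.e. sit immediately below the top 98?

14, 49

The coatoms are exactly the elements covered by 98: 14, 49.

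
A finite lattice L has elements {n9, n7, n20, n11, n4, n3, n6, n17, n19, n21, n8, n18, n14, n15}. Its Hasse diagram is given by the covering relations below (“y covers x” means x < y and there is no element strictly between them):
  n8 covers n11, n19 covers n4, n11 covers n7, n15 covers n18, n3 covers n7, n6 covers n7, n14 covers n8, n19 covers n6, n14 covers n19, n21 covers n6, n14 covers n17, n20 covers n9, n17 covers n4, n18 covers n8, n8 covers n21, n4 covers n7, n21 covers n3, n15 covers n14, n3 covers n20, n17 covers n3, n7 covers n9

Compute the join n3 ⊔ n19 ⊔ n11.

Common upper bounds of {n3, n19, n11}: n14, n15.
The least among these is n14.

n14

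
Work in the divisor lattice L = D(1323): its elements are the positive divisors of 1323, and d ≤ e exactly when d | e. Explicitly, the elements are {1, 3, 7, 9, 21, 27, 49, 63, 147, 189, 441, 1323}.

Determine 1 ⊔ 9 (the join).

In the divisibility order, the join is the least common multiple: lcm(1, 9) = 9.

9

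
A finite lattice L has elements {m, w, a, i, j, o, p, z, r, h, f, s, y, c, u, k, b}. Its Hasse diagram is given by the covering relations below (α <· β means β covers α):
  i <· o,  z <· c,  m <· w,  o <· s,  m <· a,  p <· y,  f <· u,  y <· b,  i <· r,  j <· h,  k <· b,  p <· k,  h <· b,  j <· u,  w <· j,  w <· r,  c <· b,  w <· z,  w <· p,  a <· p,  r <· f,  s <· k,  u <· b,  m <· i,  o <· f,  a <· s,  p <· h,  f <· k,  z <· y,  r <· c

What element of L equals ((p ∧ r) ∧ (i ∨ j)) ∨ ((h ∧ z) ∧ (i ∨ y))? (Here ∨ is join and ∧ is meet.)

w

p ∧ r = w
i ∨ j = u
w ∧ u = w
h ∧ z = w
i ∨ y = b
w ∧ b = w
w ∨ w = w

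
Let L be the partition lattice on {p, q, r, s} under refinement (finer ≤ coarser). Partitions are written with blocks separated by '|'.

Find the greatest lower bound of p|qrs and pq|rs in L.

p|q|rs

The meet (common refinement) of p|qrs and pq|rs intersects blocks pairwise, giving p|q|rs.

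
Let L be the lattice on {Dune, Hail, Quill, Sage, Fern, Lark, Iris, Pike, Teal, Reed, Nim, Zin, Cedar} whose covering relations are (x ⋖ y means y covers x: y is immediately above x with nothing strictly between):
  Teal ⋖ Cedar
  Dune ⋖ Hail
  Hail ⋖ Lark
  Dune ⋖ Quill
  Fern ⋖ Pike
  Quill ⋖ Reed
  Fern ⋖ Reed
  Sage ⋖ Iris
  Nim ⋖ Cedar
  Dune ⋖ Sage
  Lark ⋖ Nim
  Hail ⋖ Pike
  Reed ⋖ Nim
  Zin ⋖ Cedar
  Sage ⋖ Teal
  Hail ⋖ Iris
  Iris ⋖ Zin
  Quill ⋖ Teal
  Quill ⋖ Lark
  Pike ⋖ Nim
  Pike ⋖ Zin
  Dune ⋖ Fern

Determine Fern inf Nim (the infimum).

Fern

Common lower bounds of {Fern, Nim}: Dune, Fern.
The greatest among these is Fern.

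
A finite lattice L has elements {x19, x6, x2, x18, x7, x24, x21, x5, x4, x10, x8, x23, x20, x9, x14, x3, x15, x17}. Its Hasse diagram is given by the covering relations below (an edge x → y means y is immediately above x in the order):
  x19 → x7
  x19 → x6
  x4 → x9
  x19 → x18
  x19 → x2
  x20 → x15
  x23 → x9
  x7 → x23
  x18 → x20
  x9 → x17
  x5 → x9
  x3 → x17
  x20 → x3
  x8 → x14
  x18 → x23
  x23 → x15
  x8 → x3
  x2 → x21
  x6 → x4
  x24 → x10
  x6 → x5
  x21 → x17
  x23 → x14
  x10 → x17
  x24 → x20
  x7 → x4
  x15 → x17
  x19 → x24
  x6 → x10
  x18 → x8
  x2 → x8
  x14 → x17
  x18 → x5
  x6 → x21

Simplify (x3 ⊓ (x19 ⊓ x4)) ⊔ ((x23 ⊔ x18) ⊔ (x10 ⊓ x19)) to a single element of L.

x19 ∧ x4 = x19
x3 ∧ x19 = x19
x23 ∨ x18 = x23
x10 ∧ x19 = x19
x23 ∨ x19 = x23
x19 ∨ x23 = x23

x23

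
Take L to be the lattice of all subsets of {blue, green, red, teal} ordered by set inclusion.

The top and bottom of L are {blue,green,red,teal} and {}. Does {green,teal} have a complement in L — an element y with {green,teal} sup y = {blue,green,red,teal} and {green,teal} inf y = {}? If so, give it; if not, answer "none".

Need y with {green,teal} ∨ y = {blue,green,red,teal} and {green,teal} ∧ y = {}.
Checking each element gives: {blue,red}.

{blue,red}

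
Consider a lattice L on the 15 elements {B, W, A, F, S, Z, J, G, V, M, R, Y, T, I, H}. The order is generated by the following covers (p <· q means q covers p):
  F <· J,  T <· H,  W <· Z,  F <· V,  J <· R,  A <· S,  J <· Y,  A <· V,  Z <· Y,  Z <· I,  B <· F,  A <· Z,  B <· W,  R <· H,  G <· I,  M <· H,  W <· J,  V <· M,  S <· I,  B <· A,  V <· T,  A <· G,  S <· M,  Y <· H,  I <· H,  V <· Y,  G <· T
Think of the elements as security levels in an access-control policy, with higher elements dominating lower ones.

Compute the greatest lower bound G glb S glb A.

A

Common lower bounds of {G, S, A}: A, B.
The greatest among these is A.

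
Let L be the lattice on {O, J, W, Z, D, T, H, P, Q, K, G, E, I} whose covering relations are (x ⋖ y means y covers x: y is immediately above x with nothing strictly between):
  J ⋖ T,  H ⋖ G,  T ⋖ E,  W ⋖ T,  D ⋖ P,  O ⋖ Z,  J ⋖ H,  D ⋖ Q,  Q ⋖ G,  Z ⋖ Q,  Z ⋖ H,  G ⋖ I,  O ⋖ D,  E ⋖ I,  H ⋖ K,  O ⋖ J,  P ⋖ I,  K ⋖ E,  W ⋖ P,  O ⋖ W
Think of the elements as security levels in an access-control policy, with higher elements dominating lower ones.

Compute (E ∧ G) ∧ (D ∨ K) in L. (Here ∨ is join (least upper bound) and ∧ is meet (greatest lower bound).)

E ∧ G = H
D ∨ K = I
H ∧ I = H

H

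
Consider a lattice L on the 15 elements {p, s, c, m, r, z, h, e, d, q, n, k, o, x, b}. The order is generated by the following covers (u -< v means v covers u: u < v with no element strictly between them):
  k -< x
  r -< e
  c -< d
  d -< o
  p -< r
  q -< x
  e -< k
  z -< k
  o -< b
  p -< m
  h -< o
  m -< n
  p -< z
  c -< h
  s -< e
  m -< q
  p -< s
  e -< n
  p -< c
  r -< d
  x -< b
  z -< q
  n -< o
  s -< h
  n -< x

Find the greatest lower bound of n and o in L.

Common lower bounds of {n, o}: e, m, n, p, r, s.
The greatest among these is n.

n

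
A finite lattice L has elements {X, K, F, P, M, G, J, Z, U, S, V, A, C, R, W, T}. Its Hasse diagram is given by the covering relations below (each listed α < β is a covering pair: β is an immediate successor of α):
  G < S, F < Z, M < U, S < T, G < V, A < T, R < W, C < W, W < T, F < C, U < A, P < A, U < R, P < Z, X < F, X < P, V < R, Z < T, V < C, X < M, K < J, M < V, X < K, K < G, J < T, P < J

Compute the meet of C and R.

Common lower bounds of {C, R}: G, K, M, V, X.
The greatest among these is V.

V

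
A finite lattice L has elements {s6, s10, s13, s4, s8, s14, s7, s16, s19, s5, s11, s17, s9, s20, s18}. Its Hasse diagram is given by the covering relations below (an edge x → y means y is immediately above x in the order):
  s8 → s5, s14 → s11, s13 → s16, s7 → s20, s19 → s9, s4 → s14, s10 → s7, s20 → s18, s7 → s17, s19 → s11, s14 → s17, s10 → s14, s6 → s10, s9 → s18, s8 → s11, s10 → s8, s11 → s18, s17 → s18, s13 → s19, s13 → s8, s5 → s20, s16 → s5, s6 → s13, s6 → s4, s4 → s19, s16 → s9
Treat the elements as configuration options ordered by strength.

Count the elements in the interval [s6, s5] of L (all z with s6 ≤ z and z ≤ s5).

The interval [s6, s5] = {s10, s13, s16, s5, s6, s8}, which has 6 elements.

6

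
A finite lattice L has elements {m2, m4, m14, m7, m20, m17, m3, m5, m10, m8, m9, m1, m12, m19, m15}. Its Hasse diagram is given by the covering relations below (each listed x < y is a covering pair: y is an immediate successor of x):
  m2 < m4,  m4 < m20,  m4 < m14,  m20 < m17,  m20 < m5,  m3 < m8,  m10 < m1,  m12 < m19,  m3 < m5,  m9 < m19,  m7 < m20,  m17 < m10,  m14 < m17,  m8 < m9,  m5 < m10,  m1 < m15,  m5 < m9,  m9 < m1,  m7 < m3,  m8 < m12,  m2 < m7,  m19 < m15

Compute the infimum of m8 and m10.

m3

Common lower bounds of {m8, m10}: m2, m3, m7.
The greatest among these is m3.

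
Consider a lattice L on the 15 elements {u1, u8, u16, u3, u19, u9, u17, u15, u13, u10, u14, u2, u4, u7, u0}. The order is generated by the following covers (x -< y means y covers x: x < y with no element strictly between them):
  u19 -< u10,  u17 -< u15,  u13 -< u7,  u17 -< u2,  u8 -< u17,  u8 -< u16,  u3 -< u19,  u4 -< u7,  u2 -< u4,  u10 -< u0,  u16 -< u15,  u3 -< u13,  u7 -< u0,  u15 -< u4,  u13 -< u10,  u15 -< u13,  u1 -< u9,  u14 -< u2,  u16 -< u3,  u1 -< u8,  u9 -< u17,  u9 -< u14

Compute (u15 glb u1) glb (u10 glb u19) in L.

u15 ∧ u1 = u1
u10 ∧ u19 = u19
u1 ∧ u19 = u1

u1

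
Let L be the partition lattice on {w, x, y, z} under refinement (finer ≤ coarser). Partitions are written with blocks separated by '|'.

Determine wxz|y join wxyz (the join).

wxyz

The join of wxz|y and wxyz merges any blocks that overlap across the partitions, giving wxyz.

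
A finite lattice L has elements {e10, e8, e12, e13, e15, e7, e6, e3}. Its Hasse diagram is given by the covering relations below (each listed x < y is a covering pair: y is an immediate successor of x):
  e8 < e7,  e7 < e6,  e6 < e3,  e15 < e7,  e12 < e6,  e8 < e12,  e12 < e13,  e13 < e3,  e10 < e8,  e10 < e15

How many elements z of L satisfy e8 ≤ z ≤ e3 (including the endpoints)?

The interval [e8, e3] = {e12, e13, e3, e6, e7, e8}, which has 6 elements.

6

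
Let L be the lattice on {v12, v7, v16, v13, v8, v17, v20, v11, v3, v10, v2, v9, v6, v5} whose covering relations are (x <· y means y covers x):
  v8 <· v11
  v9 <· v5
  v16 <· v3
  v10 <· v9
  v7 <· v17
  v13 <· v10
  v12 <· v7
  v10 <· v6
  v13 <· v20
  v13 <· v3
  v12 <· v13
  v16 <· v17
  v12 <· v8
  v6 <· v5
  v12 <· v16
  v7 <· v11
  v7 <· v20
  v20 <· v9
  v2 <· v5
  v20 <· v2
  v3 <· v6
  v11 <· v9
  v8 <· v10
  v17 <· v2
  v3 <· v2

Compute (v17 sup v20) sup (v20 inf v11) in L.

v2

v17 ∨ v20 = v2
v20 ∧ v11 = v7
v2 ∨ v7 = v2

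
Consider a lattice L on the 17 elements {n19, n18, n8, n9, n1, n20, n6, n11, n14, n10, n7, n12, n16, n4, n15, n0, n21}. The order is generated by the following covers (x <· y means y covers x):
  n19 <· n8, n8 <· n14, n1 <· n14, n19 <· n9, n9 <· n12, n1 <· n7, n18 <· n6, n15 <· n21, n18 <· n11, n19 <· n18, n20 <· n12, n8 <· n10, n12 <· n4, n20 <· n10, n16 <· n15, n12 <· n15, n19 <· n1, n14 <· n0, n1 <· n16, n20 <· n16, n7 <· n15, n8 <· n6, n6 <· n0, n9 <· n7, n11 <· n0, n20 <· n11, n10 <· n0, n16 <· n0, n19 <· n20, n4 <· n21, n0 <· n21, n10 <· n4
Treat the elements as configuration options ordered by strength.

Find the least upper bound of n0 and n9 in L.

Common upper bounds of {n0, n9}: n21.
The least among these is n21.

n21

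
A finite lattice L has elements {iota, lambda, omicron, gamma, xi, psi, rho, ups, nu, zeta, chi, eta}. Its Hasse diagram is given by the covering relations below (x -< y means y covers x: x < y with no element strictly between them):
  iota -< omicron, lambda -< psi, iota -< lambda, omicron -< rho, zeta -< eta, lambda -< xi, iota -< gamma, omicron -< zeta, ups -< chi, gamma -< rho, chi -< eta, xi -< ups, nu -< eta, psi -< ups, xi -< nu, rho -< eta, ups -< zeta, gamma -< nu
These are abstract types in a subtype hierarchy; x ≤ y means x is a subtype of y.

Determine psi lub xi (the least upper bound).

ups

Common upper bounds of {psi, xi}: chi, eta, ups, zeta.
The least among these is ups.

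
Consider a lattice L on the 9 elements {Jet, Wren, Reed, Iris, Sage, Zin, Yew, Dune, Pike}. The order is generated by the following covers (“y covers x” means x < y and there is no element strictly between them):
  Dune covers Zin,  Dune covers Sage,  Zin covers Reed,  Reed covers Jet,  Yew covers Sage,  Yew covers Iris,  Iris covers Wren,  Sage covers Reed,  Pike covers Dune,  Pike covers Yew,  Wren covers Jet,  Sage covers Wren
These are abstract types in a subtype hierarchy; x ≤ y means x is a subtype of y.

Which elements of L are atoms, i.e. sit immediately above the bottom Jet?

Reed, Wren

The atoms are exactly the elements that cover Jet: Reed, Wren.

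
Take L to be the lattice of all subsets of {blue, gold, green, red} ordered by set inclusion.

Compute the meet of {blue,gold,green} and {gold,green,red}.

Common lower bounds of {{blue,gold,green}, {gold,green,red}}: {gold,green}, {gold}, {green}, {}.
The greatest among these is {gold,green}.

{gold,green}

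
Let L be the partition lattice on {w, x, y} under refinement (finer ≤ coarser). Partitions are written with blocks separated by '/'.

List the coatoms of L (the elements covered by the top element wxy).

The coatoms are exactly the elements covered by wxy: w/xy, wx/y, wy/x.

w/xy, wx/y, wy/x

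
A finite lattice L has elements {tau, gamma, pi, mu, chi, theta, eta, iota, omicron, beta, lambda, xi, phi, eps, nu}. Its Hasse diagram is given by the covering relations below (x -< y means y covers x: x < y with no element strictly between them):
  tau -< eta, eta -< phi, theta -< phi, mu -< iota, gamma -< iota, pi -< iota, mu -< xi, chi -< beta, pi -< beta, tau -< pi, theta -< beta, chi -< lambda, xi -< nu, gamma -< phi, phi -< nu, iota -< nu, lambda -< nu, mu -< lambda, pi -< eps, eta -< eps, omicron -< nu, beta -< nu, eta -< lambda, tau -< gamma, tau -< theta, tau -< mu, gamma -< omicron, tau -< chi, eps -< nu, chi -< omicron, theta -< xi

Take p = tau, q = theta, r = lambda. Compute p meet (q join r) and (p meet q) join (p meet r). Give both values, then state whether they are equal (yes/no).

tau; tau; yes

q join r = nu, so p meet (q join r) = tau meet nu = tau.
p meet q = tau and p meet r = tau, so (p meet q) join (p meet r) = tau join tau = tau.
Equal: yes.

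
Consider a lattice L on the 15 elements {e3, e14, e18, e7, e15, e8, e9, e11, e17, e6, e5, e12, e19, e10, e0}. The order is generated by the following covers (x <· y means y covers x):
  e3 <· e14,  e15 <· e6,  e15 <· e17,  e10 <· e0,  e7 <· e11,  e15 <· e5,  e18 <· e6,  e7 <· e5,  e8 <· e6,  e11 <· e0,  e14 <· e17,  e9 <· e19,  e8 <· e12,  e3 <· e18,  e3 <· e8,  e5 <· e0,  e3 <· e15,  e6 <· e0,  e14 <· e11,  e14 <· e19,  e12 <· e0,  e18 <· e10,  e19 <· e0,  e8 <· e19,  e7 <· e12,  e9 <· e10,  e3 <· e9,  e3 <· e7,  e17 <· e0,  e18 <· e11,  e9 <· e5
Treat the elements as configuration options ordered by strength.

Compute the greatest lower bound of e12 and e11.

e7

Common lower bounds of {e12, e11}: e3, e7.
The greatest among these is e7.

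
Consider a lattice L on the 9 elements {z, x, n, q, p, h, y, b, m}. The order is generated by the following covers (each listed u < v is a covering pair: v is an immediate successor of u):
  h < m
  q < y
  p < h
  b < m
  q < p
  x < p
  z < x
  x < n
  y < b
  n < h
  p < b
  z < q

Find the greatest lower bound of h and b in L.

p

Common lower bounds of {h, b}: p, q, x, z.
The greatest among these is p.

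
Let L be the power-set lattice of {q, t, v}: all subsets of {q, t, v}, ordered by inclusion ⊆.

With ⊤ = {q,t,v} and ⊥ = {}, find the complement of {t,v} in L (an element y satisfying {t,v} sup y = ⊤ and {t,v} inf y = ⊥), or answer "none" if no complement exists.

{q}

Need y with {t,v} ∨ y = {q,t,v} and {t,v} ∧ y = {}.
Checking each element gives: {q}.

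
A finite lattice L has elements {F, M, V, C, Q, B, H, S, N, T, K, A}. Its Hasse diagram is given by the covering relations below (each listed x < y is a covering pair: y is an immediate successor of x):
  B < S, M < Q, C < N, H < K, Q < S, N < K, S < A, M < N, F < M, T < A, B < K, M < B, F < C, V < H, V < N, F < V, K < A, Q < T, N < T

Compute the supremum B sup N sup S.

A

Common upper bounds of {B, N, S}: A.
The least among these is A.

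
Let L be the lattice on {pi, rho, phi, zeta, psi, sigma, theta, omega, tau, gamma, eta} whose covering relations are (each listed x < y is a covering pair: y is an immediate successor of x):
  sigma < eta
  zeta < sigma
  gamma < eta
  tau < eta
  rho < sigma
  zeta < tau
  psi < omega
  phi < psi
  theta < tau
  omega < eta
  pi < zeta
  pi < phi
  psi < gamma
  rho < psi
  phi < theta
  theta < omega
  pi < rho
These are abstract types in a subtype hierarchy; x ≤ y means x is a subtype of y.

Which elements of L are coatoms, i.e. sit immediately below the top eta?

gamma, omega, sigma, tau

The coatoms are exactly the elements covered by eta: gamma, omega, sigma, tau.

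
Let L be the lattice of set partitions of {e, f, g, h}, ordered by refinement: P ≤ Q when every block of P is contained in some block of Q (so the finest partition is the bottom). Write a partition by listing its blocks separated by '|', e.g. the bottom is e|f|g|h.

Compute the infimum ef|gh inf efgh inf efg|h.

The meet (common refinement) of ef|gh, efgh, efg|h intersects blocks pairwise, giving ef|g|h.

ef|g|h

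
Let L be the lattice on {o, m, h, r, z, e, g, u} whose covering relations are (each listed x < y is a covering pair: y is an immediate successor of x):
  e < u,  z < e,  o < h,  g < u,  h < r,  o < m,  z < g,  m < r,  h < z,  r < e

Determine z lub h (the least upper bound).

Common upper bounds of {z, h}: e, g, u, z.
The least among these is z.

z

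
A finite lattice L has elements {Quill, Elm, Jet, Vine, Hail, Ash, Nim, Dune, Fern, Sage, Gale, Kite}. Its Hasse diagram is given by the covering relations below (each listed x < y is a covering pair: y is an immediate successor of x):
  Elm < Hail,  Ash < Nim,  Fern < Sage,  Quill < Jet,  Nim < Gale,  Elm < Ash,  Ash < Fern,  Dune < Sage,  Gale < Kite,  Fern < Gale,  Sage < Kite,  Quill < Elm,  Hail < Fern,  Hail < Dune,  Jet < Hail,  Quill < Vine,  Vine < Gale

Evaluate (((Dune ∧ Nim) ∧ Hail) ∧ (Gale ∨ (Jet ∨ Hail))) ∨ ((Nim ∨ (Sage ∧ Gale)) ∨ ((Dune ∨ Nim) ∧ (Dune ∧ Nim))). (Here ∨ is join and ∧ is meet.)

Dune ∧ Nim = Elm
Elm ∧ Hail = Elm
Jet ∨ Hail = Hail
Gale ∨ Hail = Gale
Elm ∧ Gale = Elm
Sage ∧ Gale = Fern
Nim ∨ Fern = Gale
Dune ∨ Nim = Kite
Dune ∧ Nim = Elm
Kite ∧ Elm = Elm
Gale ∨ Elm = Gale
Elm ∨ Gale = Gale

Gale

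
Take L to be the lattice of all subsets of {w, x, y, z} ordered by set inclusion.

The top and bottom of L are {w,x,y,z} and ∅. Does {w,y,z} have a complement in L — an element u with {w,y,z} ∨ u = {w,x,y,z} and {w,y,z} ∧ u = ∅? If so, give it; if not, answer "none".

Need u with {w,y,z} ∨ u = {w,x,y,z} and {w,y,z} ∧ u = ∅.
Checking each element gives: {x}.

{x}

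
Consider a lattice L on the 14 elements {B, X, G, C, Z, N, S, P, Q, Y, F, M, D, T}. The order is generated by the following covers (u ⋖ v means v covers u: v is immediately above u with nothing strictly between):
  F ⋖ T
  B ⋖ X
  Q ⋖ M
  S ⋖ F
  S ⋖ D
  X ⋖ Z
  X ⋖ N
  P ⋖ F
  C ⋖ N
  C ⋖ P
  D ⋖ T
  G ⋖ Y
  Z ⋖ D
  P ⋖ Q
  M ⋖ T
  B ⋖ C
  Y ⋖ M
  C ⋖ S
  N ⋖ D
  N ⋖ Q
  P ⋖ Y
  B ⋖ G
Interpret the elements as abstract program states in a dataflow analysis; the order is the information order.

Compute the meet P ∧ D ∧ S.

C

Common lower bounds of {P, D, S}: B, C.
The greatest among these is C.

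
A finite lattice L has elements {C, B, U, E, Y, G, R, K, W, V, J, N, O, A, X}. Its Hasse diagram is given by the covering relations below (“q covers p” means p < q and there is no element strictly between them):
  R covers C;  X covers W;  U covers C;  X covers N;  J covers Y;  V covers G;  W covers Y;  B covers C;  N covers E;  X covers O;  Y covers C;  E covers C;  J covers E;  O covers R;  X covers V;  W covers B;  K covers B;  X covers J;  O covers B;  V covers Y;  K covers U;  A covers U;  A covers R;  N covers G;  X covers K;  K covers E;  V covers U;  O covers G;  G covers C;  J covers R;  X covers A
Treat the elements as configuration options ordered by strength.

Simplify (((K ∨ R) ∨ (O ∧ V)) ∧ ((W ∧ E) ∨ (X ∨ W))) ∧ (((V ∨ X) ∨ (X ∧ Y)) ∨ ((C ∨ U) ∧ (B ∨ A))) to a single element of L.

K ∨ R = X
O ∧ V = G
X ∨ G = X
W ∧ E = C
X ∨ W = X
C ∨ X = X
X ∧ X = X
V ∨ X = X
X ∧ Y = Y
X ∨ Y = X
C ∨ U = U
B ∨ A = X
U ∧ X = U
X ∨ U = X
X ∧ X = X

X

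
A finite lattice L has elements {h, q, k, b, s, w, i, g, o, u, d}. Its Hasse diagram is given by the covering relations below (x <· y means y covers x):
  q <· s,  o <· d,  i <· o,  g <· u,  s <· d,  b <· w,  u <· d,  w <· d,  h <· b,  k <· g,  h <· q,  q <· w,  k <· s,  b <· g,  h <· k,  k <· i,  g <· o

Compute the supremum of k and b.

g

Common upper bounds of {k, b}: d, g, o, u.
The least among these is g.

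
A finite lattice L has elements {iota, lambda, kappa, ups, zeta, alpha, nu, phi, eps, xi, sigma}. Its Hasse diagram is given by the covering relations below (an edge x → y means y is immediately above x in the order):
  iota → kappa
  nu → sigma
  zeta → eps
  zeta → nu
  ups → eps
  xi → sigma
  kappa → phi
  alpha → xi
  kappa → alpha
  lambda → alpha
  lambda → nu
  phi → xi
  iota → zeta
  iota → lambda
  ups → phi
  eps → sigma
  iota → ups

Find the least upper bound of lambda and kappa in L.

alpha

Common upper bounds of {lambda, kappa}: alpha, sigma, xi.
The least among these is alpha.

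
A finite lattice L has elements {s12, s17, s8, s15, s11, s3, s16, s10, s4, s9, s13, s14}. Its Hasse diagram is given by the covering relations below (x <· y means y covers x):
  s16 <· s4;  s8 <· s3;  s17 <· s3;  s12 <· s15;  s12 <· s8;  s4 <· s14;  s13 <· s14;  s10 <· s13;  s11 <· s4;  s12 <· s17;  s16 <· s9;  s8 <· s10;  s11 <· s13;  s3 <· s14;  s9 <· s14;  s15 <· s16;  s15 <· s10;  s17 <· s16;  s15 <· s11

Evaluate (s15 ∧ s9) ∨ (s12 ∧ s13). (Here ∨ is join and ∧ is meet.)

s15

s15 ∧ s9 = s15
s12 ∧ s13 = s12
s15 ∨ s12 = s15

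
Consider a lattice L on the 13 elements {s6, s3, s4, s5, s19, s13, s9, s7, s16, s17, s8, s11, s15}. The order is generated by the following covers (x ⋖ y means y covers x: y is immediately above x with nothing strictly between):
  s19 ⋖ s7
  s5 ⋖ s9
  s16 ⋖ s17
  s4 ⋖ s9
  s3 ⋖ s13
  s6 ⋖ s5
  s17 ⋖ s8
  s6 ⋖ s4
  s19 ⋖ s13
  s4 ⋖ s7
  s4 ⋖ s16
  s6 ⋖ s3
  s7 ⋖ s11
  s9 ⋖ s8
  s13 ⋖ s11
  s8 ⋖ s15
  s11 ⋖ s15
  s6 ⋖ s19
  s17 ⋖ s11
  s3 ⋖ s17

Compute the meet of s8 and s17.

s17

Common lower bounds of {s8, s17}: s16, s17, s3, s4, s6.
The greatest among these is s17.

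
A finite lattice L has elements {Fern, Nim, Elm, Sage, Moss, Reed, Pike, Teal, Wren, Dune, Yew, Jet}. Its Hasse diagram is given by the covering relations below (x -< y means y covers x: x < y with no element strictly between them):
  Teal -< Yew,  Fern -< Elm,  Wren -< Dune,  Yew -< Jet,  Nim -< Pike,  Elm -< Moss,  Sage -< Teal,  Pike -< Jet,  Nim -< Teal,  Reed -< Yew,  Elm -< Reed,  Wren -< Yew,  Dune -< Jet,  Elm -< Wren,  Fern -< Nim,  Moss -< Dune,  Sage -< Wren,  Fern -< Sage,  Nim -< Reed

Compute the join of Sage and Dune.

Common upper bounds of {Sage, Dune}: Dune, Jet.
The least among these is Dune.

Dune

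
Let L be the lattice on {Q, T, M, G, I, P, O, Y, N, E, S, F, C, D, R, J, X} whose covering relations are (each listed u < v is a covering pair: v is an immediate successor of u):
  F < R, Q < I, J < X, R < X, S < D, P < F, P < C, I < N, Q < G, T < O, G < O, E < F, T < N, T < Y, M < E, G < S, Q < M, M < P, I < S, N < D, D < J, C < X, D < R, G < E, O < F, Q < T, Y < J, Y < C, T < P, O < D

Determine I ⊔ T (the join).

Common upper bounds of {I, T}: D, J, N, R, X.
The least among these is N.

N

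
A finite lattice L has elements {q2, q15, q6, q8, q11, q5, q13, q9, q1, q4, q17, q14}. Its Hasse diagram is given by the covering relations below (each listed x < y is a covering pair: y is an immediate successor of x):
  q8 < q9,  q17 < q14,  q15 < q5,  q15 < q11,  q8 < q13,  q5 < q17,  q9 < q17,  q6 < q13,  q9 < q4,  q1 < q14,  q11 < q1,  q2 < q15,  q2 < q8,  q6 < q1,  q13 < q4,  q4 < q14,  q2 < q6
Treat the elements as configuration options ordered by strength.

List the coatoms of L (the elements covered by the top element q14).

q1, q17, q4

The coatoms are exactly the elements covered by q14: q1, q17, q4.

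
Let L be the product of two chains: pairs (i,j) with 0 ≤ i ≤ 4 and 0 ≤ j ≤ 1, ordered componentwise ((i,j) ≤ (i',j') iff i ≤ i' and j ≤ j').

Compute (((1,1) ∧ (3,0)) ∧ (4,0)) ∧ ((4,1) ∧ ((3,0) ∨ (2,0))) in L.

(1,0)

(1,1) ∧ (3,0) = (1,0)
(1,0) ∧ (4,0) = (1,0)
(3,0) ∨ (2,0) = (3,0)
(4,1) ∧ (3,0) = (3,0)
(1,0) ∧ (3,0) = (1,0)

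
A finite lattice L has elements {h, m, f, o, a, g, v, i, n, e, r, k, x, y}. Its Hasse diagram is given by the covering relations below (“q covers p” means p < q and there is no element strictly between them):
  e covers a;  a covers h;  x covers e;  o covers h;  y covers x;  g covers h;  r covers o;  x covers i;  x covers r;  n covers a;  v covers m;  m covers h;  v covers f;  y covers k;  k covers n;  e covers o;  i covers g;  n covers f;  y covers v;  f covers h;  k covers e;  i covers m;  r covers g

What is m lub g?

i

Common upper bounds of {m, g}: i, x, y.
The least among these is i.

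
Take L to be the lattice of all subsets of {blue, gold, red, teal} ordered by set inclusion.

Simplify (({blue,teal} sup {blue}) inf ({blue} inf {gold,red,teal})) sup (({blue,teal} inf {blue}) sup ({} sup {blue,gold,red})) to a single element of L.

{blue,gold,red}

{blue,teal} ∨ {blue} = {blue,teal}
{blue} ∧ {gold,red,teal} = {}
{blue,teal} ∧ {} = {}
{blue,teal} ∧ {blue} = {blue}
{} ∨ {blue,gold,red} = {blue,gold,red}
{blue} ∨ {blue,gold,red} = {blue,gold,red}
{} ∨ {blue,gold,red} = {blue,gold,red}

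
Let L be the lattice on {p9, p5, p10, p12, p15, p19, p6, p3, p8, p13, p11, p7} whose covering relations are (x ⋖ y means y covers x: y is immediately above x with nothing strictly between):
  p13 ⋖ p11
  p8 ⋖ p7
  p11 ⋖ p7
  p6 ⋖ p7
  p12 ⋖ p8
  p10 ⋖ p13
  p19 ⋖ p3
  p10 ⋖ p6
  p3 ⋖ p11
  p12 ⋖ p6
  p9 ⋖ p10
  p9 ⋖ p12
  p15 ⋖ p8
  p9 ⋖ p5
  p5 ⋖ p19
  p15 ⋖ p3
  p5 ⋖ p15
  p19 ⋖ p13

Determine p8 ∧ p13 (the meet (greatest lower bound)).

Common lower bounds of {p8, p13}: p5, p9.
The greatest among these is p5.

p5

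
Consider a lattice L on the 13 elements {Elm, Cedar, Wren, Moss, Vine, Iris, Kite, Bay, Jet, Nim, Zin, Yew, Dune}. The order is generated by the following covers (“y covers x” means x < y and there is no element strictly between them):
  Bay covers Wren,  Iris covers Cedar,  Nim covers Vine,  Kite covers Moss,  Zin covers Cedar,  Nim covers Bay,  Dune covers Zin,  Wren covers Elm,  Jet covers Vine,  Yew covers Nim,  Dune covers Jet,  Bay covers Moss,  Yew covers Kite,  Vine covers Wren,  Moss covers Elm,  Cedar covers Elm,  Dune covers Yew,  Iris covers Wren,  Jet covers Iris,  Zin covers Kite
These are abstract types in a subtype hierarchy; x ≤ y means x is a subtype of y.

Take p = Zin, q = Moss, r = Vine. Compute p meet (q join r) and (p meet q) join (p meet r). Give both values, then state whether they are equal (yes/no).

Moss; Moss; yes

q join r = Nim, so p meet (q join r) = Zin meet Nim = Moss.
p meet q = Moss and p meet r = Elm, so (p meet q) join (p meet r) = Moss join Elm = Moss.
Equal: yes.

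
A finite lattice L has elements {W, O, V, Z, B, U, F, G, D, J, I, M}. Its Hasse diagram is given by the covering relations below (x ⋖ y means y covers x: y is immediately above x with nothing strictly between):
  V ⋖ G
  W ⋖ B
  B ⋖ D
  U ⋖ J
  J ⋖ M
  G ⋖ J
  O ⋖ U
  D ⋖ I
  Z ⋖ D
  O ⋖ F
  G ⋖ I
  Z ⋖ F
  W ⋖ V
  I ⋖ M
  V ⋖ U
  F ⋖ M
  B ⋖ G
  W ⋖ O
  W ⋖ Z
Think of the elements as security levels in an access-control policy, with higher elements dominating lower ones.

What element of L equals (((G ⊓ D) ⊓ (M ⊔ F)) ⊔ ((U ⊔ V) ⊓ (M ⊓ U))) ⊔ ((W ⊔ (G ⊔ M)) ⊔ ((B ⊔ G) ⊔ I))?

M

G ∧ D = B
M ∨ F = M
B ∧ M = B
U ∨ V = U
M ∧ U = U
U ∧ U = U
B ∨ U = J
G ∨ M = M
W ∨ M = M
B ∨ G = G
G ∨ I = I
M ∨ I = M
J ∨ M = M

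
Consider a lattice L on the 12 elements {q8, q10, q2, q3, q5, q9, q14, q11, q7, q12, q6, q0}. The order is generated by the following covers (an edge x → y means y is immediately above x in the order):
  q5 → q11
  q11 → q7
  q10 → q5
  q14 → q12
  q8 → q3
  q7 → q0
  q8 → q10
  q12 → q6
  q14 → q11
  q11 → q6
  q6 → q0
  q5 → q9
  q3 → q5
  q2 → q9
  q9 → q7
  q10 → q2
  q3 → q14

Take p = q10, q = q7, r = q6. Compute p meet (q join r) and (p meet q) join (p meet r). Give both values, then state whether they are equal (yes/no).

q join r = q0, so p meet (q join r) = q10 meet q0 = q10.
p meet q = q10 and p meet r = q10, so (p meet q) join (p meet r) = q10 join q10 = q10.
Equal: yes.

q10; q10; yes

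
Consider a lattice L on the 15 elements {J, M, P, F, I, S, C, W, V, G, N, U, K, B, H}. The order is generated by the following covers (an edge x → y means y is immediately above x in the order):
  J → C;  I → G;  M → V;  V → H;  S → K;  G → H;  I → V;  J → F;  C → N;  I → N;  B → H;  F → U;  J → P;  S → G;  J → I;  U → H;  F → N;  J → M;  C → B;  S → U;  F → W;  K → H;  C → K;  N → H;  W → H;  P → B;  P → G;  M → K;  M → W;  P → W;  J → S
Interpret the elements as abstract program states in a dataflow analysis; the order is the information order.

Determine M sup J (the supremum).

Common upper bounds of {M, J}: H, K, M, V, W.
The least among these is M.

M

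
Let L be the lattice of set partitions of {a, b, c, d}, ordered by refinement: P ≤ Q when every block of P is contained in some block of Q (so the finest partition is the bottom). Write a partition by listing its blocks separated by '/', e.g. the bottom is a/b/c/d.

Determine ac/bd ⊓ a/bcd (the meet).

The meet (common refinement) of ac/bd and a/bcd intersects blocks pairwise, giving a/bd/c.

a/bd/c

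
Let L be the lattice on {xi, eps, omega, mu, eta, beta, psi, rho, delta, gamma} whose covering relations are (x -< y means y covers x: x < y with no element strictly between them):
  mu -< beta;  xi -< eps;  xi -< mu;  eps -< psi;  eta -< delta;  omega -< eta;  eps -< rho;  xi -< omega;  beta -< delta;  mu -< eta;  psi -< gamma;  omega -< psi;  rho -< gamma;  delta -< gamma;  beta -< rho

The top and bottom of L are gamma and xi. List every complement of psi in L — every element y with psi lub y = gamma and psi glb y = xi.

beta, mu

Need y with psi ∨ y = gamma and psi ∧ y = xi.
Checking each element gives: beta, mu.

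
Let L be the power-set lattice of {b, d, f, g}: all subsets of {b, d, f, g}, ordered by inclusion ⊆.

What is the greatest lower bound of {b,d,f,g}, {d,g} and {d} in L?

Under ⊆, meet is intersection: {b,d,f,g} ∩ {d,g} ∩ {d} = {d}.

{d}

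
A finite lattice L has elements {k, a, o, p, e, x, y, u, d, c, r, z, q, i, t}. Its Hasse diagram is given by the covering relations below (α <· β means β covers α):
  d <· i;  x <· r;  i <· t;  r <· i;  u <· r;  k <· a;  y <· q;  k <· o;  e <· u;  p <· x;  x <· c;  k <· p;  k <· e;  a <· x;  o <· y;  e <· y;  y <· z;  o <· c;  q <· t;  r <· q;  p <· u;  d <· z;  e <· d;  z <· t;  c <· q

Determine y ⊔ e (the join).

y

Common upper bounds of {y, e}: q, t, y, z.
The least among these is y.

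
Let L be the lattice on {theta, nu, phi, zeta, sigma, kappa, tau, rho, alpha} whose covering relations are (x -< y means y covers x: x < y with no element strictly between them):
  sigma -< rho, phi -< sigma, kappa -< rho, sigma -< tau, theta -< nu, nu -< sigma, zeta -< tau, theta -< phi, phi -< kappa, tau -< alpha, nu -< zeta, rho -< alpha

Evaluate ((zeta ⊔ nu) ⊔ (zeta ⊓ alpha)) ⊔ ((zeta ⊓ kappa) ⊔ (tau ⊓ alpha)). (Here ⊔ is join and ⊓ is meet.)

tau

zeta ∨ nu = zeta
zeta ∧ alpha = zeta
zeta ∨ zeta = zeta
zeta ∧ kappa = theta
tau ∧ alpha = tau
theta ∨ tau = tau
zeta ∨ tau = tau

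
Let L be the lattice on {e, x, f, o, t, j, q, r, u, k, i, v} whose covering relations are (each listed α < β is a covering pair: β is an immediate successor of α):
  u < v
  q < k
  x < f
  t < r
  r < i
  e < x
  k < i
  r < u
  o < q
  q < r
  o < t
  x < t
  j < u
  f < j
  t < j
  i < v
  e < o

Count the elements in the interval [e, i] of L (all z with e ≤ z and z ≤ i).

The interval [e, i] = {e, i, k, o, q, r, t, x}, which has 8 elements.

8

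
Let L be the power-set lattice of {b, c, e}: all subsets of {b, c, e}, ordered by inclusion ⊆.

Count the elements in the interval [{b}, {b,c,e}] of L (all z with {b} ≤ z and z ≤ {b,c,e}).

The interval [{b}, {b,c,e}] = {{b,c,e}, {b,c}, {b,e}, {b}}, which has 4 elements.

4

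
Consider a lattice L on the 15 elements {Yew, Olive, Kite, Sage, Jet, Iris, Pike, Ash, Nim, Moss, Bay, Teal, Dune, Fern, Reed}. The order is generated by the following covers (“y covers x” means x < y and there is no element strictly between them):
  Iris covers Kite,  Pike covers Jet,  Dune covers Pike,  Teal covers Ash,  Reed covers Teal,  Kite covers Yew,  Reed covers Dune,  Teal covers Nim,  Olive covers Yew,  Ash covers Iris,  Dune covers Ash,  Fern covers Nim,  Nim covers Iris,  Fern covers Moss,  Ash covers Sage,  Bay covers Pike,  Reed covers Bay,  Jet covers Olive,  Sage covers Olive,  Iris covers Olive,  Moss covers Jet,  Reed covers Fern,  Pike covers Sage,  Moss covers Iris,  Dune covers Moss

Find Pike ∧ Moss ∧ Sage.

Common lower bounds of {Pike, Moss, Sage}: Olive, Yew.
The greatest among these is Olive.

Olive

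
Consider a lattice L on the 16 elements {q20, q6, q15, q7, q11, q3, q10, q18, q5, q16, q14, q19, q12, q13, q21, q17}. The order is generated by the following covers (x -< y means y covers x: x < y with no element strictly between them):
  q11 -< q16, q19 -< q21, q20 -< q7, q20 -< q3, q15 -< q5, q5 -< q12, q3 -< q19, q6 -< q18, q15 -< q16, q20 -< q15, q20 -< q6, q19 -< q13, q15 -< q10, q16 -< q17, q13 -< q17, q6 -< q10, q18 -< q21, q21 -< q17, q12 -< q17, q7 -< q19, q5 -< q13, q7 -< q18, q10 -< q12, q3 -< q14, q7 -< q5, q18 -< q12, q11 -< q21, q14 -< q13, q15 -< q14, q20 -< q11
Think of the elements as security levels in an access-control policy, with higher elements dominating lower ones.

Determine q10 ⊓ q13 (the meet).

q15

Common lower bounds of {q10, q13}: q15, q20.
The greatest among these is q15.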